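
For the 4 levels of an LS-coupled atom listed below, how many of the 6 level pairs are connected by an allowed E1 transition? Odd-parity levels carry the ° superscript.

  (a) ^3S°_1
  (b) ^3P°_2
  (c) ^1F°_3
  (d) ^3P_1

(a)–(b): forbidden (parity).
(a)–(c): forbidden (parity, ΔS, ΔL, ΔJ).
(a)–(d): allowed.
(b)–(c): forbidden (parity, ΔS, ΔL).
(b)–(d): allowed.
(c)–(d): forbidden (ΔS, ΔL, ΔJ).
Allowed pairs: 2 of 6.

2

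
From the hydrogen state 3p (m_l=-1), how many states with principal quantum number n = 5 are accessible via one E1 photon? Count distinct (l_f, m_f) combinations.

E1 requires Δl = ±1, so l_f ∈ {0, 2}; with 0 ≤ l_f ≤ n_f−1 = 4, the allowed l_f values are {0, 2}.
For l_f = 0: m_f ∈ {m_i−1, m_i, m_i+1} ∩ [−0, 0] = {0} → 1 state.
For l_f = 2: m_f ∈ {m_i−1, m_i, m_i+1} ∩ [−2, 2] = {-2, -1, 0} → 3 states.
Total: 4.

4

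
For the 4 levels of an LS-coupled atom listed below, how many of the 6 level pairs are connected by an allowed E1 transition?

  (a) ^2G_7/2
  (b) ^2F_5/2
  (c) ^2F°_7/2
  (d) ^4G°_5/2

2

(a)–(b): forbidden (parity).
(a)–(c): allowed.
(a)–(d): forbidden (ΔS).
(b)–(c): allowed.
(b)–(d): forbidden (ΔS).
(c)–(d): forbidden (parity, ΔS).
Allowed pairs: 2 of 6.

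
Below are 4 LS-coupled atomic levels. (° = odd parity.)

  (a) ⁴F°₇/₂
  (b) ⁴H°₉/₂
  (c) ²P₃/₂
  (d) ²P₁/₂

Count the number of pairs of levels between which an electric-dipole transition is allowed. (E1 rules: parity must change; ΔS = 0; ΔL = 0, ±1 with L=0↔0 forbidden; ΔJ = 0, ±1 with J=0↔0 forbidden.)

0

(a)–(b): forbidden (parity, ΔL).
(a)–(c): forbidden (ΔS, ΔL, ΔJ).
(a)–(d): forbidden (ΔS, ΔL, ΔJ).
(b)–(c): forbidden (ΔS, ΔL, ΔJ).
(b)–(d): forbidden (ΔS, ΔL, ΔJ).
(c)–(d): forbidden (parity).
Allowed pairs: 0 of 6.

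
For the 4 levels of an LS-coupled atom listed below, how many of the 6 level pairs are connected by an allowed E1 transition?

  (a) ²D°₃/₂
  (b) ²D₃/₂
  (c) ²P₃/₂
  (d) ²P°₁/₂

(a)–(b): allowed.
(a)–(c): allowed.
(a)–(d): forbidden (parity).
(b)–(c): forbidden (parity).
(b)–(d): allowed.
(c)–(d): allowed.
Allowed pairs: 4 of 6.

4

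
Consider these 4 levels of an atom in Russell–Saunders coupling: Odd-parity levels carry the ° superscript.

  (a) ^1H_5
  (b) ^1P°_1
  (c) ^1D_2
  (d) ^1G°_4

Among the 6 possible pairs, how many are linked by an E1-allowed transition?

(a)–(b): forbidden (ΔL, ΔJ).
(a)–(c): forbidden (parity, ΔL, ΔJ).
(a)–(d): allowed.
(b)–(c): allowed.
(b)–(d): forbidden (parity, ΔL, ΔJ).
(c)–(d): forbidden (ΔL, ΔJ).
Allowed pairs: 2 of 6.

2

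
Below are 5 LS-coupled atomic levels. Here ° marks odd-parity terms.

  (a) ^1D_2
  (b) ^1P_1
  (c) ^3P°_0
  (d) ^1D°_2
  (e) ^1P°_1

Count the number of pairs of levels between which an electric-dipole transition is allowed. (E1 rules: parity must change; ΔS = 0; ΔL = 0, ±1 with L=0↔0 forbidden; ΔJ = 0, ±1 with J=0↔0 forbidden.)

4

(a)–(b): forbidden (parity).
(a)–(c): forbidden (ΔS, ΔJ).
(a)–(d): allowed.
(a)–(e): allowed.
(b)–(c): forbidden (ΔS).
(b)–(d): allowed.
(b)–(e): allowed.
(c)–(d): forbidden (parity, ΔS, ΔJ).
(c)–(e): forbidden (parity, ΔS).
(d)–(e): forbidden (parity).
Allowed pairs: 4 of 10.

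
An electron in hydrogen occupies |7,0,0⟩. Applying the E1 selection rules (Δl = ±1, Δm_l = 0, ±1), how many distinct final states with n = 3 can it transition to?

3

E1 requires Δl = ±1, so l_f ∈ {-1, 1}; with 0 ≤ l_f ≤ n_f−1 = 2, the allowed l_f values are {1}.
For l_f = 1: m_f ∈ {m_i−1, m_i, m_i+1} ∩ [−1, 1] = {-1, 0, 1} → 3 states.
Total: 3.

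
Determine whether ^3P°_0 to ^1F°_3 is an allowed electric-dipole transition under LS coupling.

forbidden

Parity must change: odd → odd — fails.
ΔS = 0: S: 1 → 0 — fails.
ΔL = 0, ±1 (not L=0↔0): L: 1 → 3, ΔL = +2 — fails.
ΔJ = 0, ±1 (not J=0↔0): J: 0 → 3, ΔJ = +3 — fails.
Rule(s) violated: parity, ΔS, ΔL, ΔJ.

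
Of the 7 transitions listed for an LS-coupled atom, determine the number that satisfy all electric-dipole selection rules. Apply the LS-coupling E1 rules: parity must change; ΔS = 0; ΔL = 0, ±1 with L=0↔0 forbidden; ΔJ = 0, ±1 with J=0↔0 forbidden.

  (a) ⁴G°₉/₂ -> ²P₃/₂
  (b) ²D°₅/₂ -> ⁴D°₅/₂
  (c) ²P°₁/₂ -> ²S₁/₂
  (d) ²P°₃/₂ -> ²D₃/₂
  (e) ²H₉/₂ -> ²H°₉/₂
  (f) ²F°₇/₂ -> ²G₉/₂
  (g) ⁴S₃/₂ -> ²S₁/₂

(a) forbidden (ΔS, ΔL, ΔJ fail)
(b) forbidden (parity, ΔS fail)
(c) allowed
(d) allowed
(e) allowed
(f) allowed
(g) forbidden (parity, ΔS, ΔL fail)
Total allowed: 4 of 7.

4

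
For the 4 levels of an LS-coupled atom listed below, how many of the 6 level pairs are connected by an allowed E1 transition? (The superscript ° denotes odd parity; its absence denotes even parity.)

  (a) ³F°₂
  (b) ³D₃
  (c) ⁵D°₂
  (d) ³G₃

2

(a)–(b): allowed.
(a)–(c): forbidden (parity, ΔS).
(a)–(d): allowed.
(b)–(c): forbidden (ΔS).
(b)–(d): forbidden (parity, ΔL).
(c)–(d): forbidden (ΔS, ΔL).
Allowed pairs: 2 of 6.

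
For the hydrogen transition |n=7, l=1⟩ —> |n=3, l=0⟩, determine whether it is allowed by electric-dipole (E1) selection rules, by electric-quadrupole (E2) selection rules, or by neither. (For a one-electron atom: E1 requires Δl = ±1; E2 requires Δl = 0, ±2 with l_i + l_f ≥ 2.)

Δl = 0 − 1 = -1; l_i + l_f = 1.
E1 (Δl = ±1): satisfied.
E2 (Δl = 0,±2, l_i+l_f ≥ 2): not satisfied.

E1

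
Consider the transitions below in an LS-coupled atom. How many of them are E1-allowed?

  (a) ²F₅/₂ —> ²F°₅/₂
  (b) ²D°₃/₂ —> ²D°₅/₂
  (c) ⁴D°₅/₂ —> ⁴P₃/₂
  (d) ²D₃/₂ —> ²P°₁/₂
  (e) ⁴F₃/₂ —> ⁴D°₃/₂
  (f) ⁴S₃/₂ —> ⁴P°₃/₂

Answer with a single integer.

(a) allowed
(b) forbidden (parity fails)
(c) allowed
(d) allowed
(e) allowed
(f) allowed
Total allowed: 5 of 6.

5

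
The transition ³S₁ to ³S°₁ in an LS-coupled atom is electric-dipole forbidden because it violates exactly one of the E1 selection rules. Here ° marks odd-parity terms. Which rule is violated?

the L=0 ↔ L=0 exclusion

ΔS = 0: S: 1 → 1 — ✓.
Parity must change: even → odd — ✓.
ΔJ = 0, ±1 (not J=0↔0): J: 1 → 1, ΔJ = +0 — ✓.
ΔL = 0, ±1 (not L=0↔0): L: 0 → 0, ΔL = +0 — ✗.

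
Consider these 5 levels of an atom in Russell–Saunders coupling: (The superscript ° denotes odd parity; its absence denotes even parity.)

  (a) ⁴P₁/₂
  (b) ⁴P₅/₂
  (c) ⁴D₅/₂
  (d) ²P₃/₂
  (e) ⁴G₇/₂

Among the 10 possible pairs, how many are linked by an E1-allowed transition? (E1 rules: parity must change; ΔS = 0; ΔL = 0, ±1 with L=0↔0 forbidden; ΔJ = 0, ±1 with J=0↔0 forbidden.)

0

(a)–(b): forbidden (parity, ΔJ).
(a)–(c): forbidden (parity, ΔJ).
(a)–(d): forbidden (parity, ΔS).
(a)–(e): forbidden (parity, ΔL, ΔJ).
(b)–(c): forbidden (parity).
(b)–(d): forbidden (parity, ΔS).
(b)–(e): forbidden (parity, ΔL).
(c)–(d): forbidden (parity, ΔS).
(c)–(e): forbidden (parity, ΔL).
(d)–(e): forbidden (parity, ΔS, ΔL, ΔJ).
Allowed pairs: 0 of 10.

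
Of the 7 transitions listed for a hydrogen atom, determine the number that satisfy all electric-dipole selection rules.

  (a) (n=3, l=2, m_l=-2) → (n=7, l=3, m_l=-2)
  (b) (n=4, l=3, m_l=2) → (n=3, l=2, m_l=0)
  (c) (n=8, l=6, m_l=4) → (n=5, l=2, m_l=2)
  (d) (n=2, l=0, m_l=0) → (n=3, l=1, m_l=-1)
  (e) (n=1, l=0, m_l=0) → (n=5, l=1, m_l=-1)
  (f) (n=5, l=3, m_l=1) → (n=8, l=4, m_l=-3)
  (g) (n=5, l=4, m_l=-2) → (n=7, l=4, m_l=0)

(a) allowed
(b) forbidden — Δm_l = -2 (E1 requires Δm_l = 0, ±1)
(c) forbidden — Δl = -4 (E1 requires Δl = ±1); Δm_l = -2 (E1 requires Δm_l = 0, ±1)
(d) allowed
(e) allowed
(f) forbidden — Δm_l = -4 (E1 requires Δm_l = 0, ±1)
(g) forbidden — Δl = +0 (E1 requires Δl = ±1); Δm_l = +2 (E1 requires Δm_l = 0, ±1)
Total allowed: 3 of 7.

3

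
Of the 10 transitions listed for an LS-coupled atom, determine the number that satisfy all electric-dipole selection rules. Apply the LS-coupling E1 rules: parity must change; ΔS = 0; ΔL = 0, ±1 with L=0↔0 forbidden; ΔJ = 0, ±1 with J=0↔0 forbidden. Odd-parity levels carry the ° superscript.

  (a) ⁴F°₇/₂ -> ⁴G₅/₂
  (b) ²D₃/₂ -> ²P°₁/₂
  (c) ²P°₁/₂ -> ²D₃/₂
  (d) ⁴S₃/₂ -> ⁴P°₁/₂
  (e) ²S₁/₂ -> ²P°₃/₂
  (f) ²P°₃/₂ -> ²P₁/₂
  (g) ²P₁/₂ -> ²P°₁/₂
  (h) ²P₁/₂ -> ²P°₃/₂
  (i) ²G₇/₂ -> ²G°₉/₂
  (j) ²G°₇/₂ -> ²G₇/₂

10

(a) allowed
(b) allowed
(c) allowed
(d) allowed
(e) allowed
(f) allowed
(g) allowed
(h) allowed
(i) allowed
(j) allowed
Total allowed: 10 of 10.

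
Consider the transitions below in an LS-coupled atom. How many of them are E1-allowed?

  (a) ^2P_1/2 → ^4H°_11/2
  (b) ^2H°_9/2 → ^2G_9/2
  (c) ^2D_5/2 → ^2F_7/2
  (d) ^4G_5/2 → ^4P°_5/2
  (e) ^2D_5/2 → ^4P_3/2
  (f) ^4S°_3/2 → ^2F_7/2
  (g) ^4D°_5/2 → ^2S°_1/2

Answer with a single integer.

1

(a) forbidden (ΔS, ΔL, ΔJ fail)
(b) allowed
(c) forbidden (parity fails)
(d) forbidden (ΔL fails)
(e) forbidden (parity, ΔS fail)
(f) forbidden (ΔS, ΔL, ΔJ fail)
(g) forbidden (parity, ΔS, ΔL, ΔJ fail)
Total allowed: 1 of 7.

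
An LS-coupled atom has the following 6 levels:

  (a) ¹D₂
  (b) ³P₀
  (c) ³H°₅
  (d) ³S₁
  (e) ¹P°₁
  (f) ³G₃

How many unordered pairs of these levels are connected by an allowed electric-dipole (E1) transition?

1

(a)–(b): forbidden (parity, ΔS, ΔJ).
(a)–(c): forbidden (ΔS, ΔL, ΔJ).
(a)–(d): forbidden (parity, ΔS, ΔL).
(a)–(e): allowed.
(a)–(f): forbidden (parity, ΔS, ΔL).
(b)–(c): forbidden (ΔL, ΔJ).
(b)–(d): forbidden (parity).
(b)–(e): forbidden (ΔS).
(b)–(f): forbidden (parity, ΔL, ΔJ).
(c)–(d): forbidden (ΔL, ΔJ).
(c)–(e): forbidden (parity, ΔS, ΔL, ΔJ).
(c)–(f): forbidden (ΔJ).
(d)–(e): forbidden (ΔS).
(d)–(f): forbidden (parity, ΔL, ΔJ).
(e)–(f): forbidden (ΔS, ΔL, ΔJ).
Allowed pairs: 1 of 15.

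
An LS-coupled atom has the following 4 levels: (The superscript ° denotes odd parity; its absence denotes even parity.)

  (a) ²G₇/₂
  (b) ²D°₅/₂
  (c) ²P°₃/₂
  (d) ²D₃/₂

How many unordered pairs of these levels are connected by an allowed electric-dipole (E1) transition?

(a)–(b): forbidden (ΔL).
(a)–(c): forbidden (ΔL, ΔJ).
(a)–(d): forbidden (parity, ΔL, ΔJ).
(b)–(c): forbidden (parity).
(b)–(d): allowed.
(c)–(d): allowed.
Allowed pairs: 2 of 6.

2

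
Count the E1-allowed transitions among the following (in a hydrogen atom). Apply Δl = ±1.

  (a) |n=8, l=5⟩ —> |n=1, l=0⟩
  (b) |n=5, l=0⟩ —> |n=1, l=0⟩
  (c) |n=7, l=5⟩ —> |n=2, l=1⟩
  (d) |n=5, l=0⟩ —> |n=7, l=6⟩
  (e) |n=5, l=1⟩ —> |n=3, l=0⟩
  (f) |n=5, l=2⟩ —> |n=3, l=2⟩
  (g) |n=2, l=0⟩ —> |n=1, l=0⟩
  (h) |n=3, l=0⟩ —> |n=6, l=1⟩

2

(a) forbidden — Δl = -5 (E1 requires Δl = ±1)
(b) forbidden — Δl = +0 (E1 requires Δl = ±1)
(c) forbidden — Δl = -4 (E1 requires Δl = ±1)
(d) forbidden — Δl = +6 (E1 requires Δl = ±1)
(e) allowed
(f) forbidden — Δl = +0 (E1 requires Δl = ±1)
(g) forbidden — Δl = +0 (E1 requires Δl = ±1)
(h) allowed
Total allowed: 2 of 8.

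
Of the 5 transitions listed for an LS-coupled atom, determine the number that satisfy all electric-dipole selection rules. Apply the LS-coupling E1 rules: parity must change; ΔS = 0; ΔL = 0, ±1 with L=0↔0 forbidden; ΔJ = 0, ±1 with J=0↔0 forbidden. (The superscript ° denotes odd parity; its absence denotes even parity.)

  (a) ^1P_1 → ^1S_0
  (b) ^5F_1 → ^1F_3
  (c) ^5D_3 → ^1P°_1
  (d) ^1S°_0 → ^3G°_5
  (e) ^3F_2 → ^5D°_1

(a) forbidden (parity fails)
(b) forbidden (parity, ΔS, ΔJ fail)
(c) forbidden (ΔS, ΔJ fail)
(d) forbidden (parity, ΔS, ΔL, ΔJ fail)
(e) forbidden (ΔS fails)
Total allowed: 0 of 5.

0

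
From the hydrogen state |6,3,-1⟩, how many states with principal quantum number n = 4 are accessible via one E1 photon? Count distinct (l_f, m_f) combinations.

3

E1 requires Δl = ±1, so l_f ∈ {2, 4}; with 0 ≤ l_f ≤ n_f−1 = 3, the allowed l_f values are {2}.
For l_f = 2: m_f ∈ {m_i−1, m_i, m_i+1} ∩ [−2, 2] = {-2, -1, 0} → 3 states.
Total: 3.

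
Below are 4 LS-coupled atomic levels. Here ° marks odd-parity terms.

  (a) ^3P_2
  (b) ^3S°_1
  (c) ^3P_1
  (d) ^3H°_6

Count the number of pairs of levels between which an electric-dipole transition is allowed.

2

(a)–(b): allowed.
(a)–(c): forbidden (parity).
(a)–(d): forbidden (ΔL, ΔJ).
(b)–(c): allowed.
(b)–(d): forbidden (parity, ΔL, ΔJ).
(c)–(d): forbidden (ΔL, ΔJ).
Allowed pairs: 2 of 6.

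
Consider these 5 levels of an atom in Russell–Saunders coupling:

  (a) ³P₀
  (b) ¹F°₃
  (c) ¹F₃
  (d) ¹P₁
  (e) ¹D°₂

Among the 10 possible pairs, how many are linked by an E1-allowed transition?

3

(a)–(b): forbidden (ΔS, ΔL, ΔJ).
(a)–(c): forbidden (parity, ΔS, ΔL, ΔJ).
(a)–(d): forbidden (parity, ΔS).
(a)–(e): forbidden (ΔS, ΔJ).
(b)–(c): allowed.
(b)–(d): forbidden (ΔL, ΔJ).
(b)–(e): forbidden (parity).
(c)–(d): forbidden (parity, ΔL, ΔJ).
(c)–(e): allowed.
(d)–(e): allowed.
Allowed pairs: 3 of 10.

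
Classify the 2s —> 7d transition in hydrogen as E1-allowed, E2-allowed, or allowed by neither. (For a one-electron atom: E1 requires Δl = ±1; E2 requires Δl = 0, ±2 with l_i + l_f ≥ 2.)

Δl = 2 − 0 = +2; l_i + l_f = 2.
E1 (Δl = ±1): not satisfied.
E2 (Δl = 0,±2, l_i+l_f ≥ 2): satisfied.

E2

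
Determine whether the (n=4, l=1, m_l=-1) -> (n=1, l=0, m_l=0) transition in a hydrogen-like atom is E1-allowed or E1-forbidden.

allowed

Initial l = 1, final l = 0, so Δl = -1. E1 requires Δl = ±1: satisfied.
m_l: -1 → 0 (Δm_l = +1). |Δm_l| ≤ 1 satisfied.
All E1 selection rules are satisfied.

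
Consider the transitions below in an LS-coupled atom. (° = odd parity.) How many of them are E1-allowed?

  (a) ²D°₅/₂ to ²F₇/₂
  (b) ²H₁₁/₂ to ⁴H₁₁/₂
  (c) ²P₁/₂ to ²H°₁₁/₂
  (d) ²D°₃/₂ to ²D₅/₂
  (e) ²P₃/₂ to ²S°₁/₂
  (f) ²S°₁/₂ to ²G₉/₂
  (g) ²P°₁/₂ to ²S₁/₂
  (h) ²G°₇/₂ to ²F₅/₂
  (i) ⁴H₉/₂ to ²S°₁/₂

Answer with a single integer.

5

(a) allowed
(b) forbidden (parity, ΔS fail)
(c) forbidden (ΔL, ΔJ fail)
(d) allowed
(e) allowed
(f) forbidden (ΔL, ΔJ fail)
(g) allowed
(h) allowed
(i) forbidden (ΔS, ΔL, ΔJ fail)
Total allowed: 5 of 9.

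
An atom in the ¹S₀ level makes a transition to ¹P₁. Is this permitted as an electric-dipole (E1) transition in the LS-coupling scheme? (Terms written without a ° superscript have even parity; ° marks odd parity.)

forbidden

Parity must change: even → even — ✗.
ΔS = 0: S: 0 → 0 — ✓.
ΔL = 0, ±1 (not L=0↔0): L: 0 → 1, ΔL = +1 — ✓.
ΔJ = 0, ±1 (not J=0↔0): J: 0 → 1, ΔJ = +1 — ✓.
Rule(s) violated: parity.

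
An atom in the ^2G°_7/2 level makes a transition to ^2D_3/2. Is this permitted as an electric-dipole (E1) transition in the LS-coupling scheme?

forbidden

Reading off the term symbols: S 1/2→1/2, L 4→2, J 7/2→3/2, parity odd→even.
ΔJ = 0, ±1 (not J=0↔0): J: 7/2 → 3/2, ΔJ = -2 — fails.
ΔS = 0: S: 1/2 → 1/2 — ok.
Parity must change: odd → even — ok.
ΔL = 0, ±1 (not L=0↔0): L: 4 → 2, ΔL = -2 — fails.
Rule(s) violated: ΔL, ΔJ.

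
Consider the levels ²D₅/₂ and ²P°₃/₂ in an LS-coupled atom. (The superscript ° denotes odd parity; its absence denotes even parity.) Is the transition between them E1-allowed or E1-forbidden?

Initial level: S=1/2, L=2, J=5/2, parity even. Final level: S=1/2, L=1, J=3/2, parity odd.
Parity must change: even → odd — ok.
ΔS = 0: S: 1/2 → 1/2 — ok.
ΔL = 0, ±1 (not L=0↔0): L: 2 → 1, ΔL = -1 — ok.
ΔJ = 0, ±1 (not J=0↔0): J: 5/2 → 3/2, ΔJ = -1 — ok.
All four E1 rules are satisfied.

allowed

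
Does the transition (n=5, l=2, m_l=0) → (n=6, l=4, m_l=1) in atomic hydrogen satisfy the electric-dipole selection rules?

forbidden

l: 2 → 4 (Δl = +2). Δl = ±1 ✗.
m_l: 0 → 1 (Δm_l = +1). |Δm_l| ≤ 1 ✓.
The transition is electric-dipole forbidden.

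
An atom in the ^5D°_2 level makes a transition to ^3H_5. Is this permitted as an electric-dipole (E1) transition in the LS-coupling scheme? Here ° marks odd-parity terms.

ΔS = 0: S: 2 → 1 — ✗.
Parity must change: odd → even — ✓.
ΔJ = 0, ±1 (not J=0↔0): J: 2 → 5, ΔJ = +3 — ✗.
ΔL = 0, ±1 (not L=0↔0): L: 2 → 5, ΔL = +3 — ✗.
Rule(s) violated: ΔS, ΔL, ΔJ.

forbidden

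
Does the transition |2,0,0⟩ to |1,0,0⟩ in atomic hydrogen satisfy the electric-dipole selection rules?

l: 0 → 0 (Δl = +0). Δl = ±1 fails.
Δm_l = 0 − (0) = +0. E1 requires Δm_l = 0, ±1: ok.
The transition is electric-dipole forbidden.

forbidden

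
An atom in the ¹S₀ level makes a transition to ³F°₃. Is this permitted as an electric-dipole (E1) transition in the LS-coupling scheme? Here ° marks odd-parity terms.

Reading off the term symbols: S 0→1, L 0→3, J 0→3, parity even→odd.
Parity must change: even → odd — ✓.
ΔS = 0: S: 0 → 1 — ✗.
ΔL = 0, ±1 (not L=0↔0): L: 0 → 3, ΔL = +3 — ✗.
ΔJ = 0, ±1 (not J=0↔0): J: 0 → 3, ΔJ = +3 — ✗.
Rule(s) violated: ΔS, ΔL, ΔJ.

forbidden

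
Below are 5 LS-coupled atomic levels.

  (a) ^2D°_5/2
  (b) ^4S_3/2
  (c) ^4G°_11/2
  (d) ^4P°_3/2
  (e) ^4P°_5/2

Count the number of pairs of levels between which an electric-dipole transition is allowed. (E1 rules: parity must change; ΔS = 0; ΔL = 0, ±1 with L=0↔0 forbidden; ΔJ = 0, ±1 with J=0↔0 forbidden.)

2

(a)–(b): forbidden (ΔS, ΔL).
(a)–(c): forbidden (parity, ΔS, ΔL, ΔJ).
(a)–(d): forbidden (parity, ΔS).
(a)–(e): forbidden (parity, ΔS).
(b)–(c): forbidden (ΔL, ΔJ).
(b)–(d): allowed.
(b)–(e): allowed.
(c)–(d): forbidden (parity, ΔL, ΔJ).
(c)–(e): forbidden (parity, ΔL, ΔJ).
(d)–(e): forbidden (parity).
Allowed pairs: 2 of 10.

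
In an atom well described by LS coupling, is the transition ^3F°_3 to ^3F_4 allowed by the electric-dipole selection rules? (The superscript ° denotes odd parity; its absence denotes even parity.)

Reading off the term symbols: S 1→1, L 3→3, J 3→4, parity odd→even.
Parity must change: odd → even — ✓.
ΔS = 0: S: 1 → 1 — ✓.
ΔL = 0, ±1 (not L=0↔0): L: 3 → 3, ΔL = +0 — ✓.
ΔJ = 0, ±1 (not J=0↔0): J: 3 → 4, ΔJ = +1 — ✓.
All four E1 rules are satisfied.

allowed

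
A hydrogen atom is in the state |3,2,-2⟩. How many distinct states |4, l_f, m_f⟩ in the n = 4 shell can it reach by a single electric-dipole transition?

E1 requires Δl = ±1, so l_f ∈ {1, 3}; with 0 ≤ l_f ≤ n_f−1 = 3, the allowed l_f values are {1, 3}.
For l_f = 1: m_f ∈ {m_i−1, m_i, m_i+1} ∩ [−1, 1] = {-1} → 1 state.
For l_f = 3: m_f ∈ {m_i−1, m_i, m_i+1} ∩ [−3, 3] = {-3, -2, -1} → 3 states.
Total: 4.

4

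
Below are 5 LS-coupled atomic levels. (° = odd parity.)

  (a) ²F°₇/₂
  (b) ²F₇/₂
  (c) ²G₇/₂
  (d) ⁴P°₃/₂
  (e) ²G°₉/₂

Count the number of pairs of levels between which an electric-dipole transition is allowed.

4

(a)–(b): allowed.
(a)–(c): allowed.
(a)–(d): forbidden (parity, ΔS, ΔL, ΔJ).
(a)–(e): forbidden (parity).
(b)–(c): forbidden (parity).
(b)–(d): forbidden (ΔS, ΔL, ΔJ).
(b)–(e): allowed.
(c)–(d): forbidden (ΔS, ΔL, ΔJ).
(c)–(e): allowed.
(d)–(e): forbidden (parity, ΔS, ΔL, ΔJ).
Allowed pairs: 4 of 10.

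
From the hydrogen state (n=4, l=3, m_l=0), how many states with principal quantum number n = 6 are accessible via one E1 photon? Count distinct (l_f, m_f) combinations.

6

E1 requires Δl = ±1, so l_f ∈ {2, 4}; with 0 ≤ l_f ≤ n_f−1 = 5, the allowed l_f values are {2, 4}.
For l_f = 2: m_f ∈ {m_i−1, m_i, m_i+1} ∩ [−2, 2] = {-1, 0, 1} → 3 states.
For l_f = 4: m_f ∈ {m_i−1, m_i, m_i+1} ∩ [−4, 4] = {-1, 0, 1} → 3 states.
Total: 6.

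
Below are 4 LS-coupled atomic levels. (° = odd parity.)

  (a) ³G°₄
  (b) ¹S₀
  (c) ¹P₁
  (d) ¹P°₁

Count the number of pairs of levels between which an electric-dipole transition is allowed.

(a)–(b): forbidden (ΔS, ΔL, ΔJ).
(a)–(c): forbidden (ΔS, ΔL, ΔJ).
(a)–(d): forbidden (parity, ΔS, ΔL, ΔJ).
(b)–(c): forbidden (parity).
(b)–(d): allowed.
(c)–(d): allowed.
Allowed pairs: 2 of 6.

2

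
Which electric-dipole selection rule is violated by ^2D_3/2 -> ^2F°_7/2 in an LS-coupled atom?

the ΔJ = 0, ±1 rule

Parity must change: even → odd — ok.
ΔS = 0: S: 1/2 → 1/2 — ok.
ΔL = 0, ±1 (not L=0↔0): L: 2 → 3, ΔL = +1 — ok.
ΔJ = 0, ±1 (not J=0↔0): J: 3/2 → 7/2, ΔJ = +2 — fails.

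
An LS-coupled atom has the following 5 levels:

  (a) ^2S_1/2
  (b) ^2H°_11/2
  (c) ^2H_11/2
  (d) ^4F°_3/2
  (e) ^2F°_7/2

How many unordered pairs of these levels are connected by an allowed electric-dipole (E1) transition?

(a)–(b): forbidden (ΔL, ΔJ).
(a)–(c): forbidden (parity, ΔL, ΔJ).
(a)–(d): forbidden (ΔS, ΔL).
(a)–(e): forbidden (ΔL, ΔJ).
(b)–(c): allowed.
(b)–(d): forbidden (parity, ΔS, ΔL, ΔJ).
(b)–(e): forbidden (parity, ΔL, ΔJ).
(c)–(d): forbidden (ΔS, ΔL, ΔJ).
(c)–(e): forbidden (ΔL, ΔJ).
(d)–(e): forbidden (parity, ΔS, ΔJ).
Allowed pairs: 1 of 10.

1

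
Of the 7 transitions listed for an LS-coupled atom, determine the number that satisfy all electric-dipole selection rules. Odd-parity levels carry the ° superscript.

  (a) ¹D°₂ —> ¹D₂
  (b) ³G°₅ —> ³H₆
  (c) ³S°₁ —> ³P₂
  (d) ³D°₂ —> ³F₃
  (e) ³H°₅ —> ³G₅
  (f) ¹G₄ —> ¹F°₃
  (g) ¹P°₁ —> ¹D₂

(a) allowed
(b) allowed
(c) allowed
(d) allowed
(e) allowed
(f) allowed
(g) allowed
Total allowed: 7 of 7.

7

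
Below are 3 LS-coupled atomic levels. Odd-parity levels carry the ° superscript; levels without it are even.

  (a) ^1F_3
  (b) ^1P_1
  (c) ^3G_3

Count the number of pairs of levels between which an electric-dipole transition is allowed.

(a)–(b): forbidden (parity, ΔL, ΔJ).
(a)–(c): forbidden (parity, ΔS).
(b)–(c): forbidden (parity, ΔS, ΔL, ΔJ).
Allowed pairs: 0 of 3.

0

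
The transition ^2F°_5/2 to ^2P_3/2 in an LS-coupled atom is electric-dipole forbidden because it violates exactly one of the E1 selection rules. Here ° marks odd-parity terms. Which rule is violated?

Reading off the term symbols: S 1/2→1/2, L 3→1, J 5/2→3/2, parity odd→even.
ΔS = 0: S: 1/2 → 1/2 — passes.
ΔJ = 0, ±1 (not J=0↔0): J: 5/2 → 3/2, ΔJ = -1 — passes.
ΔL = 0, ±1 (not L=0↔0): L: 3 → 1, ΔL = -2 — fails.
Parity must change: odd → even — passes.

the ΔL = 0, ±1 rule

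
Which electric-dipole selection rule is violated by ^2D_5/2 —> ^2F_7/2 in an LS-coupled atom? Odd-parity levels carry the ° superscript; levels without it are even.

Initial level: S=1/2, L=2, J=5/2, parity even. Final level: S=1/2, L=3, J=7/2, parity even.
Parity must change: even → even — ✗.
ΔS = 0: S: 1/2 → 1/2 — ✓.
ΔL = 0, ±1 (not L=0↔0): L: 2 → 3, ΔL = +1 — ✓.
ΔJ = 0, ±1 (not J=0↔0): J: 5/2 → 7/2, ΔJ = +1 — ✓.

parity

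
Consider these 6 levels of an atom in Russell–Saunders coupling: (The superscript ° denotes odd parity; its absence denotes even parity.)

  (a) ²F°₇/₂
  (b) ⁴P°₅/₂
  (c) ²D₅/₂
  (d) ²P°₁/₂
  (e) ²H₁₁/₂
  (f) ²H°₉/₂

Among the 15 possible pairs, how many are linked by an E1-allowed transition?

(a)–(b): forbidden (parity, ΔS, ΔL).
(a)–(c): allowed.
(a)–(d): forbidden (parity, ΔL, ΔJ).
(a)–(e): forbidden (ΔL, ΔJ).
(a)–(f): forbidden (parity, ΔL).
(b)–(c): forbidden (ΔS).
(b)–(d): forbidden (parity, ΔS, ΔJ).
(b)–(e): forbidden (ΔS, ΔL, ΔJ).
(b)–(f): forbidden (parity, ΔS, ΔL, ΔJ).
(c)–(d): forbidden (ΔJ).
(c)–(e): forbidden (parity, ΔL, ΔJ).
(c)–(f): forbidden (ΔL, ΔJ).
(d)–(e): forbidden (ΔL, ΔJ).
(d)–(f): forbidden (parity, ΔL, ΔJ).
(e)–(f): allowed.
Allowed pairs: 2 of 15.

2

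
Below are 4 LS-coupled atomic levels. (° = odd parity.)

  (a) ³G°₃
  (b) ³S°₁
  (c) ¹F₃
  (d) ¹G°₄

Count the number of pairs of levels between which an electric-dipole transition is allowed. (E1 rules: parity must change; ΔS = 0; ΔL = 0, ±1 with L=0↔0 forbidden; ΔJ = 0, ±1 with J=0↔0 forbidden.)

(a)–(b): forbidden (parity, ΔL, ΔJ).
(a)–(c): forbidden (ΔS).
(a)–(d): forbidden (parity, ΔS).
(b)–(c): forbidden (ΔS, ΔL, ΔJ).
(b)–(d): forbidden (parity, ΔS, ΔL, ΔJ).
(c)–(d): allowed.
Allowed pairs: 1 of 6.

1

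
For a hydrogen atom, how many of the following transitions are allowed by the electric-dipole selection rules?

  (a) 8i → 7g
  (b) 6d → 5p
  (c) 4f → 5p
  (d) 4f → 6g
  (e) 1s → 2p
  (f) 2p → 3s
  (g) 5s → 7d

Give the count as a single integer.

(a) forbidden — Δl = -2 (E1 requires Δl = ±1)
(b) allowed
(c) forbidden — Δl = -2 (E1 requires Δl = ±1)
(d) allowed
(e) allowed
(f) allowed
(g) forbidden — Δl = +2 (E1 requires Δl = ±1)
Total allowed: 4 of 7.

4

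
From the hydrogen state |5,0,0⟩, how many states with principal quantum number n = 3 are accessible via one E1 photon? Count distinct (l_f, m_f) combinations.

E1 requires Δl = ±1, so l_f ∈ {-1, 1}; with 0 ≤ l_f ≤ n_f−1 = 2, the allowed l_f values are {1}.
For l_f = 1: m_f ∈ {m_i−1, m_i, m_i+1} ∩ [−1, 1] = {-1, 0, 1} → 3 states.
Total: 3.

3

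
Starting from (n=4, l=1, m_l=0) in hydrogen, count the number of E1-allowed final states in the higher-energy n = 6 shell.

E1 requires Δl = ±1, so l_f ∈ {0, 2}; with 0 ≤ l_f ≤ n_f−1 = 5, the allowed l_f values are {0, 2}.
For l_f = 0: m_f ∈ {m_i−1, m_i, m_i+1} ∩ [−0, 0] = {0} → 1 state.
For l_f = 2: m_f ∈ {m_i−1, m_i, m_i+1} ∩ [−2, 2] = {-1, 0, 1} → 3 states.
Total: 4.

4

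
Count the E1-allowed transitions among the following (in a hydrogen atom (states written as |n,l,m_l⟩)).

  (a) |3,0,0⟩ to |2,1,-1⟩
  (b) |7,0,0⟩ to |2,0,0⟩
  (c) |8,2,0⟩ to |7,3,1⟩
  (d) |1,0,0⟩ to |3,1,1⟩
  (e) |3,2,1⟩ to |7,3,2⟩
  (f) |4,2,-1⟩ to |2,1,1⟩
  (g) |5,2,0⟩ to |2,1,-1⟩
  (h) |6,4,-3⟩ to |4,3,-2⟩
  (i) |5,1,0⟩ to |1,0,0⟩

(a) allowed
(b) forbidden — Δl = +0 (E1 requires Δl = ±1)
(c) allowed
(d) allowed
(e) allowed
(f) forbidden — Δm_l = +2 (E1 requires Δm_l = 0, ±1)
(g) allowed
(h) allowed
(i) allowed
Total allowed: 7 of 9.

7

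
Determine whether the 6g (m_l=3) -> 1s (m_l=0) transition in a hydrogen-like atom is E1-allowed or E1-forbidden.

forbidden

Initial l = 4, final l = 0, so Δl = -4. E1 requires Δl = ±1: fails.
m_l: 3 → 0 (Δm_l = -3). |Δm_l| ≤ 1 fails.
The transition is electric-dipole forbidden.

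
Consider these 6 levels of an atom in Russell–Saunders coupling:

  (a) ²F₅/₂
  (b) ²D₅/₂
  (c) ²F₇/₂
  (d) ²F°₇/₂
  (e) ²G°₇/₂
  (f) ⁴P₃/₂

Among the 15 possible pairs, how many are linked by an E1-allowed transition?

(a)–(b): forbidden (parity).
(a)–(c): forbidden (parity).
(a)–(d): allowed.
(a)–(e): allowed.
(a)–(f): forbidden (parity, ΔS, ΔL).
(b)–(c): forbidden (parity).
(b)–(d): allowed.
(b)–(e): forbidden (ΔL).
(b)–(f): forbidden (parity, ΔS).
(c)–(d): allowed.
(c)–(e): allowed.
(c)–(f): forbidden (parity, ΔS, ΔL, ΔJ).
(d)–(e): forbidden (parity).
(d)–(f): forbidden (ΔS, ΔL, ΔJ).
(e)–(f): forbidden (ΔS, ΔL, ΔJ).
Allowed pairs: 5 of 15.

5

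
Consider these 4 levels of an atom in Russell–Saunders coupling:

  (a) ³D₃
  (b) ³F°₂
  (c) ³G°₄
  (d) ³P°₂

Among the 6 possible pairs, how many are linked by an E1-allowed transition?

(a)–(b): allowed.
(a)–(c): forbidden (ΔL).
(a)–(d): allowed.
(b)–(c): forbidden (parity, ΔJ).
(b)–(d): forbidden (parity, ΔL).
(c)–(d): forbidden (parity, ΔL, ΔJ).
Allowed pairs: 2 of 6.

2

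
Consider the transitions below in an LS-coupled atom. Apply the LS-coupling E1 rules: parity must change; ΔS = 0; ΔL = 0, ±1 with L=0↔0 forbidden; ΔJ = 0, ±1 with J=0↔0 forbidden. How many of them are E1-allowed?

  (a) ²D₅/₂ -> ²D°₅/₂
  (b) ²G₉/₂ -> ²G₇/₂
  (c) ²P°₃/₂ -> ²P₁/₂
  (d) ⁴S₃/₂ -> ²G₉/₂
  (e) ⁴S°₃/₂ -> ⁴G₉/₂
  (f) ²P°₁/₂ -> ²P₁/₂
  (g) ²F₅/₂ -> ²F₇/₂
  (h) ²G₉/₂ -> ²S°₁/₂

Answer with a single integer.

3

(a) allowed
(b) forbidden (parity fails)
(c) allowed
(d) forbidden (parity, ΔS, ΔL, ΔJ fail)
(e) forbidden (ΔL, ΔJ fail)
(f) allowed
(g) forbidden (parity fails)
(h) forbidden (ΔL, ΔJ fail)
Total allowed: 3 of 8.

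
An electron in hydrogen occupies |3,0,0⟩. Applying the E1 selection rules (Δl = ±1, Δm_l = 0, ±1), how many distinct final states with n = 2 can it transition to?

E1 requires Δl = ±1, so l_f ∈ {-1, 1}; with 0 ≤ l_f ≤ n_f−1 = 1, the allowed l_f values are {1}.
For l_f = 1: m_f ∈ {m_i−1, m_i, m_i+1} ∩ [−1, 1] = {-1, 0, 1} → 3 states.
Total: 3.

3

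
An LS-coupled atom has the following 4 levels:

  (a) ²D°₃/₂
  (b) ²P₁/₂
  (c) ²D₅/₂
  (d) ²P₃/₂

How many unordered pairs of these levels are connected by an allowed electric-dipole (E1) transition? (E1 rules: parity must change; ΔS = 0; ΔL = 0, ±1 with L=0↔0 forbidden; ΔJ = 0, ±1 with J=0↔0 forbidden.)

3

(a)–(b): allowed.
(a)–(c): allowed.
(a)–(d): allowed.
(b)–(c): forbidden (parity, ΔJ).
(b)–(d): forbidden (parity).
(c)–(d): forbidden (parity).
Allowed pairs: 3 of 6.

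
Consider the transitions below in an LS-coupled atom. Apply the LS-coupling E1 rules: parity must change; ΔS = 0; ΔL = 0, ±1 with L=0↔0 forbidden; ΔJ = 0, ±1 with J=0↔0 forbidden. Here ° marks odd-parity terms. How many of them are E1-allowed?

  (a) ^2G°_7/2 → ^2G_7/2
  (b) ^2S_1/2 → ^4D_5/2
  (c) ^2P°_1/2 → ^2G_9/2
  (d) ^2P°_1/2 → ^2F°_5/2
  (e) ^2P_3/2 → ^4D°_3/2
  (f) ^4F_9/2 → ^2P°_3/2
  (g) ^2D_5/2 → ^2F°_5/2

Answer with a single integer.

(a) allowed
(b) forbidden (parity, ΔS, ΔL, ΔJ fail)
(c) forbidden (ΔL, ΔJ fail)
(d) forbidden (parity, ΔL, ΔJ fail)
(e) forbidden (ΔS fails)
(f) forbidden (ΔS, ΔL, ΔJ fail)
(g) allowed
Total allowed: 2 of 7.

2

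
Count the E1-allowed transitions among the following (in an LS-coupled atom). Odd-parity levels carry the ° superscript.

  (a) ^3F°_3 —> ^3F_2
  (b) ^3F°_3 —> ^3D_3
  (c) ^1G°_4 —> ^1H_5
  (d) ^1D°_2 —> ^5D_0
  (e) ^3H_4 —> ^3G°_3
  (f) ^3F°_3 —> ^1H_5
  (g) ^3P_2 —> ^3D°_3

5

(a) allowed
(b) allowed
(c) allowed
(d) forbidden (ΔS, ΔJ fail)
(e) allowed
(f) forbidden (ΔS, ΔL, ΔJ fail)
(g) allowed
Total allowed: 5 of 7.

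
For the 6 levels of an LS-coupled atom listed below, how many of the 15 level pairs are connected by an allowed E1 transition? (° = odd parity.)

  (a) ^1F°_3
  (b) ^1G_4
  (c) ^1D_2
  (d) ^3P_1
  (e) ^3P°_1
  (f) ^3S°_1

4

(a)–(b): allowed.
(a)–(c): allowed.
(a)–(d): forbidden (ΔS, ΔL, ΔJ).
(a)–(e): forbidden (parity, ΔS, ΔL, ΔJ).
(a)–(f): forbidden (parity, ΔS, ΔL, ΔJ).
(b)–(c): forbidden (parity, ΔL, ΔJ).
(b)–(d): forbidden (parity, ΔS, ΔL, ΔJ).
(b)–(e): forbidden (ΔS, ΔL, ΔJ).
(b)–(f): forbidden (ΔS, ΔL, ΔJ).
(c)–(d): forbidden (parity, ΔS).
(c)–(e): forbidden (ΔS).
(c)–(f): forbidden (ΔS, ΔL).
(d)–(e): allowed.
(d)–(f): allowed.
(e)–(f): forbidden (parity).
Allowed pairs: 4 of 15.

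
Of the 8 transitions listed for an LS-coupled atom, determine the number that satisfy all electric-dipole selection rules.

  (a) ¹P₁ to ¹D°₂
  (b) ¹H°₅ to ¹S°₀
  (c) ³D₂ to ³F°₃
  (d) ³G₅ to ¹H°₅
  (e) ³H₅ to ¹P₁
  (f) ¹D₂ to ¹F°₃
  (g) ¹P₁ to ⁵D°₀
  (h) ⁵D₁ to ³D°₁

3

(a) allowed
(b) forbidden (parity, ΔL, ΔJ fail)
(c) allowed
(d) forbidden (ΔS fails)
(e) forbidden (parity, ΔS, ΔL, ΔJ fail)
(f) allowed
(g) forbidden (ΔS fails)
(h) forbidden (ΔS fails)
Total allowed: 3 of 8.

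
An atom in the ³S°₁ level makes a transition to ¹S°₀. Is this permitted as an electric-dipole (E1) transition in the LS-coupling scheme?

ΔS = 0: S: 1 → 0 — fails.
ΔL = 0, ±1 (not L=0↔0): L: 0 → 0, ΔL = +0 — fails.
Parity must change: odd → odd — fails.
ΔJ = 0, ±1 (not J=0↔0): J: 1 → 0, ΔJ = -1 — passes.
Rule(s) violated: parity, ΔS, ΔL.

forbidden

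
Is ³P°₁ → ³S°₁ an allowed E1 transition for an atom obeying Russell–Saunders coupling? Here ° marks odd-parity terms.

forbidden

Parity must change: odd → odd — fails.
ΔJ = 0, ±1 (not J=0↔0): J: 1 → 1, ΔJ = +0 — passes.
ΔL = 0, ±1 (not L=0↔0): L: 1 → 0, ΔL = -1 — passes.
ΔS = 0: S: 1 → 1 — passes.
Rule(s) violated: parity.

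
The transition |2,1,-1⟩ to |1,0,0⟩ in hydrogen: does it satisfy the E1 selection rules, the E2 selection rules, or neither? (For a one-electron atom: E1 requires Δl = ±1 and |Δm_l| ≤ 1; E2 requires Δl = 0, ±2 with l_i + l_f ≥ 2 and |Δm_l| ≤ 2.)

E1

Δl = 0 − 1 = -1; l_i + l_f = 1.
Δm_l = +1.
E1 (Δl = ±1, |Δm_l| ≤ 1): satisfied.
E2 (Δl = 0,±2, l_i+l_f ≥ 2, |Δm_l| ≤ 2): not satisfied.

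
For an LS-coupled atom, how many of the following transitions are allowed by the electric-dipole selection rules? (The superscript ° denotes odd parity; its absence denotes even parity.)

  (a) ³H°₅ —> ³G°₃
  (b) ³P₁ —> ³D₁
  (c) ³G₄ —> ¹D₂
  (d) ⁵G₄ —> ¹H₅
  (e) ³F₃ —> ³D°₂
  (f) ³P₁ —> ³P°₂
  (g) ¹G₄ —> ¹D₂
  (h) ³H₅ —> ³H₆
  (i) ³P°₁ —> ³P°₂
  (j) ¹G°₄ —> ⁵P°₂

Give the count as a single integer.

(a) forbidden (parity, ΔJ fail)
(b) forbidden (parity fails)
(c) forbidden (parity, ΔS, ΔL, ΔJ fail)
(d) forbidden (parity, ΔS fail)
(e) allowed
(f) allowed
(g) forbidden (parity, ΔL, ΔJ fail)
(h) forbidden (parity fails)
(i) forbidden (parity fails)
(j) forbidden (parity, ΔS, ΔL, ΔJ fail)
Total allowed: 2 of 10.

2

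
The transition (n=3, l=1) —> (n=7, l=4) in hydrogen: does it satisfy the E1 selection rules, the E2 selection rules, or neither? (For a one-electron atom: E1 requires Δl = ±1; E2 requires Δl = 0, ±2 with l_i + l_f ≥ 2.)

neither

Δl = 4 − 1 = +3; l_i + l_f = 5.
E1 (Δl = ±1): not satisfied.
E2 (Δl = 0,±2, l_i+l_f ≥ 2): not satisfied.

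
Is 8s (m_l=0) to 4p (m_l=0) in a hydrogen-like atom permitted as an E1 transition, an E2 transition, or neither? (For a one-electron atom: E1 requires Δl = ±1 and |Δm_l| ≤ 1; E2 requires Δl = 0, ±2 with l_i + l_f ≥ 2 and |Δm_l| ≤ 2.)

Δl = 1 − 0 = +1; l_i + l_f = 1.
Δm_l = +0.
E1 (Δl = ±1, |Δm_l| ≤ 1): satisfied.
E2 (Δl = 0,±2, l_i+l_f ≥ 2, |Δm_l| ≤ 2): not satisfied.

E1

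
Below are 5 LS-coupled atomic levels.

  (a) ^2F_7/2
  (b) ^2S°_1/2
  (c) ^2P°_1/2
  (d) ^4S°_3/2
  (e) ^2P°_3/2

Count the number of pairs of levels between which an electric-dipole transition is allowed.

0

(a)–(b): forbidden (ΔL, ΔJ).
(a)–(c): forbidden (ΔL, ΔJ).
(a)–(d): forbidden (ΔS, ΔL, ΔJ).
(a)–(e): forbidden (ΔL, ΔJ).
(b)–(c): forbidden (parity).
(b)–(d): forbidden (parity, ΔS, ΔL).
(b)–(e): forbidden (parity).
(c)–(d): forbidden (parity, ΔS).
(c)–(e): forbidden (parity).
(d)–(e): forbidden (parity, ΔS).
Allowed pairs: 0 of 10.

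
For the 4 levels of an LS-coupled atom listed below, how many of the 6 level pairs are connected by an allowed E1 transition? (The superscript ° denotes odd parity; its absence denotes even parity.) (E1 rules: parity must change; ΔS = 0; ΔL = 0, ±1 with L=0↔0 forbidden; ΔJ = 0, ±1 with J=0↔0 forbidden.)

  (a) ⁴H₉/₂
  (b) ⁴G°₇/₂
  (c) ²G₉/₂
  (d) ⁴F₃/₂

1

(a)–(b): allowed.
(a)–(c): forbidden (parity, ΔS).
(a)–(d): forbidden (parity, ΔL, ΔJ).
(b)–(c): forbidden (ΔS).
(b)–(d): forbidden (ΔJ).
(c)–(d): forbidden (parity, ΔS, ΔJ).
Allowed pairs: 1 of 6.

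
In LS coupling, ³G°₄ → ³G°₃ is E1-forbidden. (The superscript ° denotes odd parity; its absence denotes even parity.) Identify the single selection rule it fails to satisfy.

Initial level: S=1, L=4, J=4, parity odd. Final level: S=1, L=4, J=3, parity odd.
Parity must change: odd → odd — ✗.
ΔS = 0: S: 1 → 1 — ✓.
ΔL = 0, ±1 (not L=0↔0): L: 4 → 4, ΔL = +0 — ✓.
ΔJ = 0, ±1 (not J=0↔0): J: 4 → 3, ΔJ = -1 — ✓.

parity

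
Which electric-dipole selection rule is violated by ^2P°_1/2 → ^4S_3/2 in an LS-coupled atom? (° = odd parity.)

Reading off the term symbols: S 1/2→3/2, L 1→0, J 1/2→3/2, parity odd→even.
Parity must change: odd → even — passes.
ΔS = 0: S: 1/2 → 3/2 — fails.
ΔL = 0, ±1 (not L=0↔0): L: 1 → 0, ΔL = -1 — passes.
ΔJ = 0, ±1 (not J=0↔0): J: 1/2 → 3/2, ΔJ = +1 — passes.

the ΔS = 0 rule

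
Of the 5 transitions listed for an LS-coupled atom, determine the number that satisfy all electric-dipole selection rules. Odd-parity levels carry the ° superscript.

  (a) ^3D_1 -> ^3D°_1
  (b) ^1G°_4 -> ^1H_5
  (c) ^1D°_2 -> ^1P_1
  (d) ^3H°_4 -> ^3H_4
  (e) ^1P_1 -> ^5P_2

(a) allowed
(b) allowed
(c) allowed
(d) allowed
(e) forbidden (parity, ΔS fail)
Total allowed: 4 of 5.

4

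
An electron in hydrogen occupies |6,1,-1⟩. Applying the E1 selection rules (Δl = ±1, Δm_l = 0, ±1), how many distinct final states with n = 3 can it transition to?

E1 requires Δl = ±1, so l_f ∈ {0, 2}; with 0 ≤ l_f ≤ n_f−1 = 2, the allowed l_f values are {0, 2}.
For l_f = 0: m_f ∈ {m_i−1, m_i, m_i+1} ∩ [−0, 0] = {0} → 1 state.
For l_f = 2: m_f ∈ {m_i−1, m_i, m_i+1} ∩ [−2, 2] = {-2, -1, 0} → 3 states.
Total: 4.

4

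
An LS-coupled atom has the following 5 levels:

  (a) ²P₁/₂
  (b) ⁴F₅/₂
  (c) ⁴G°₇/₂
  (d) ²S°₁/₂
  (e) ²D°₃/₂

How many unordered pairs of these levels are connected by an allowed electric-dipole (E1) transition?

3

(a)–(b): forbidden (parity, ΔS, ΔL, ΔJ).
(a)–(c): forbidden (ΔS, ΔL, ΔJ).
(a)–(d): allowed.
(a)–(e): allowed.
(b)–(c): allowed.
(b)–(d): forbidden (ΔS, ΔL, ΔJ).
(b)–(e): forbidden (ΔS).
(c)–(d): forbidden (parity, ΔS, ΔL, ΔJ).
(c)–(e): forbidden (parity, ΔS, ΔL, ΔJ).
(d)–(e): forbidden (parity, ΔL).
Allowed pairs: 3 of 10.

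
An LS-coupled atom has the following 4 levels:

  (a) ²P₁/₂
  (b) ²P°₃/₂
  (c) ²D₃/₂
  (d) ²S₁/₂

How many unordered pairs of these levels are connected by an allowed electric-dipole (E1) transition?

(a)–(b): allowed.
(a)–(c): forbidden (parity).
(a)–(d): forbidden (parity).
(b)–(c): allowed.
(b)–(d): allowed.
(c)–(d): forbidden (parity, ΔL).
Allowed pairs: 3 of 6.

3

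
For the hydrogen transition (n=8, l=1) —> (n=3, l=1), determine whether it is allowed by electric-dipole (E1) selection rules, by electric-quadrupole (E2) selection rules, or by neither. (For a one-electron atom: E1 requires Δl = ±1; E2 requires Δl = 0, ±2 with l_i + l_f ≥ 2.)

E2

Δl = 1 − 1 = +0; l_i + l_f = 2.
E1 (Δl = ±1): not satisfied.
E2 (Δl = 0,±2, l_i+l_f ≥ 2): satisfied.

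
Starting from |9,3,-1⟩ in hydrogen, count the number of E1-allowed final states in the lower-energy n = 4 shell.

E1 requires Δl = ±1, so l_f ∈ {2, 4}; with 0 ≤ l_f ≤ n_f−1 = 3, the allowed l_f values are {2}.
For l_f = 2: m_f ∈ {m_i−1, m_i, m_i+1} ∩ [−2, 2] = {-2, -1, 0} → 3 states.
Total: 3.

3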